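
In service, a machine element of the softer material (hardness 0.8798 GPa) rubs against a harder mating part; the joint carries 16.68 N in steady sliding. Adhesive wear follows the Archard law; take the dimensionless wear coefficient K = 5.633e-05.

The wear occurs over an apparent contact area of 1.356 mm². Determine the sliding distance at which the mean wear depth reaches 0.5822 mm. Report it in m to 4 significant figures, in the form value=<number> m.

value=739.2 m

Every step holds exact precision, and the intermediates appear rounded, and a lone final rounding, at 4 significant digits.
Convert: Hardness H = 0.8798 GPa = 8.798e+08 Pa.
Convert: Contact area A = 1.356 mm² = 1.356e-06 m².
Convert: Depth limit h_lim = 0.5822 mm = 5.822e-04 m.
Collected in SI base units: W = 16.68 N, H = 8.798e+08 Pa, K = 5.633e-05.
Allowed volume V_lim = h_lim·A = 5.822e-04 · 1.356e-06 = 7.895e-10 m³.
Thus life L = V_lim·H/(K·W) = 7.895e-10 · 8.798e+08 / (5.633e-05 · 16.68) = 739.2 m.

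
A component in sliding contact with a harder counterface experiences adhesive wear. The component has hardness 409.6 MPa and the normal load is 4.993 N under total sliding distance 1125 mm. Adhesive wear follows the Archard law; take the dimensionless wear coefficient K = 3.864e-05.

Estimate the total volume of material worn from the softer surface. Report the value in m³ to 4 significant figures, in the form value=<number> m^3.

value=5.299e-13 m^3

The computation runs at exact precision. Intermediates are shown rounded. Rounded just once to four significant digits.
Sliding distance L = 1125 mm = 1.125 m.
Hardness H = 409.6 MPa = 4.096e+08 Pa.
Expressed in SI base units: W = 4.993 N, H = 4.096e+08 Pa, K = 3.864e-05.
Apply Archard: V = K·W·L/H = 3.864e-05 · 4.993 · 1.125 / 4.096e+08 = 5.299e-13 m³.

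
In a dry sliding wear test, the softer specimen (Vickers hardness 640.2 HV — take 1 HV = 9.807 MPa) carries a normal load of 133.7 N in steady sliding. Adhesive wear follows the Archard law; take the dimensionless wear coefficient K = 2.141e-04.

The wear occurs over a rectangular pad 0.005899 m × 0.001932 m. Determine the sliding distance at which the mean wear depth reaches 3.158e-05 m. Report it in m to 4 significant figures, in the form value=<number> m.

All arithmetic keeps exact precision; the intermediates appear rounded, and rounded just once, at four significant digits.
Hardness H = 640.2 HV × 9.807 MPa/HV = 6278 MPa = 6.278e+09 Pa.
Contact area A = 0.005899 m × 0.001932 m = 1.140e-05 m².
Collected in SI base units: W = 133.7 N, H = 6.278e+09 Pa, K = 2.141e-04.
Allowed volume V_lim = h_lim·A = 3.158e-05 · 1.140e-05 = 3.599e-10 m³.
So the life L = V_lim·H/(K·W) = 3.599e-10 · 6.278e+09 / (2.141e-04 · 133.7) = 78.94 m.

value=78.94 m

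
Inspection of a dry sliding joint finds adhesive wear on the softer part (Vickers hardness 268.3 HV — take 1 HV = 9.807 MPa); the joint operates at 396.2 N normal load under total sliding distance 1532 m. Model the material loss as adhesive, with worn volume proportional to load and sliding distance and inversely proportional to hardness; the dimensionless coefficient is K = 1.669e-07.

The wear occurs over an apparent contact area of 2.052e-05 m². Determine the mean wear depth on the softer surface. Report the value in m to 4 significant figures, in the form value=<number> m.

Quoted intermediates are rounded. Every step holds exact precision; rounded just once to 4 significant digits.
Hardness H = 268.3 HV × 9.807 MPa/HV = 2631 MPa = 2.631e+09 Pa.
Restated in SI base units: W = 396.2 N, H = 2.631e+09 Pa, K = 1.669e-07.
Volume removed: V = K·W·L/H = 1.669e-07 · 396.2 · 1532 / 2.631e+09 = 3.850e-11 m³.
Mean depth h = V/A = 3.850e-11 / 2.052e-05 = 1.876e-06 m.

value=1.876e-06 m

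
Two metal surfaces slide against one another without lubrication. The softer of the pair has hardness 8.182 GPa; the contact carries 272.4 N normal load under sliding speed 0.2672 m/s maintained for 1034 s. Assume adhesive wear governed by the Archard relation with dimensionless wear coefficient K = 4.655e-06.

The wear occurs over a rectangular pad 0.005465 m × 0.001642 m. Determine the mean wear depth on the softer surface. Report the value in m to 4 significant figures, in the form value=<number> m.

Every step keeps full precision; shown intermediates are rounded; one final rounding, at four significant figures.
Convert: Distance covered L = v·t = 0.2672 m/s × 1034 s = 276.3 m.
Convert: Hardness H = 8.182 GPa = 8.182e+09 Pa.
Convert: Contact area A = 0.005465 m × 0.001642 m = 8.974e-06 m².
SI base units throughout: W = 272.4 N, H = 8.182e+09 Pa, K = 4.655e-06.
Volume removed: V = K·W·L/H = 4.655e-06 · 272.4 · 276.3 / 8.182e+09 = 4.282e-11 m³.
Depth h = V/A = 4.282e-11 / 8.974e-06 = 4.772e-06 m.

value=4.772e-06 m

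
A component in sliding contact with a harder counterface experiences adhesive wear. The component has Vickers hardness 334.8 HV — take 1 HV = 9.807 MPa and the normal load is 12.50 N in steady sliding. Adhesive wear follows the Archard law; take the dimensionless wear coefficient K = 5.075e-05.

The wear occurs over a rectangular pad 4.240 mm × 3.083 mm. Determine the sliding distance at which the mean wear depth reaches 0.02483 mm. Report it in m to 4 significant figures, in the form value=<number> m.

value=1680 m

The computation holds exact precision — displayed values are rounded; a single final rounding to 4 significant digits.
Convert: Hardness H = 334.8 HV × 9.807 MPa/HV = 3283 MPa = 3.283e+09 Pa.
Convert: Pad sides 4.240 mm × 3.083 mm = 0.004240 m × 0.003083 m. Contact area A = 0.004240 m × 0.003083 m = 1.307e-05 m².
Convert: Depth limit h_lim = 0.02483 mm = 2.483e-05 m.
Expressed in SI base units: W = 12.50 N, H = 3.283e+09 Pa, K = 5.075e-05.
Permissible volume V_lim = h_lim·A = 2.483e-05 · 1.307e-05 = 3.246e-10 m³.
So the life L = V_lim·H/(K·W) = 3.246e-10 · 3.283e+09 / (5.075e-05 · 12.50) = 1680 m.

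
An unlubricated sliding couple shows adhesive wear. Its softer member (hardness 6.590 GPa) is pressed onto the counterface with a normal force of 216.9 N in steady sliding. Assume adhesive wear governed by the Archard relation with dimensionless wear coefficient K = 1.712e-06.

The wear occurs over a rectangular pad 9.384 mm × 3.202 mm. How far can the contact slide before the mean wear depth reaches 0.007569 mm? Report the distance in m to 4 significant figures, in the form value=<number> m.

Printed values are rounded — the algebra keeps full float precision — rounded just once: four significant figures.
Convert: Hardness H = 6.590 GPa = 6.590e+09 Pa.
Convert: Pad sides 9.384 mm × 3.202 mm = 0.009384 m × 0.003202 m. Contact area A = 0.009384 m × 0.003202 m = 3.005e-05 m².
Convert: Depth limit h_lim = 0.007569 mm = 7.569e-06 m.
Expressed in SI base units: W = 216.9 N, H = 6.590e+09 Pa, K = 1.712e-06.
Limit volume V_lim = h_lim·A = 7.569e-06 · 3.005e-05 = 2.274e-10 m³.
Inverting, life L = V_lim·H/(K·W) = 2.274e-10 · 6.590e+09 / (1.712e-06 · 216.9) = 4036 m.

value=4036 m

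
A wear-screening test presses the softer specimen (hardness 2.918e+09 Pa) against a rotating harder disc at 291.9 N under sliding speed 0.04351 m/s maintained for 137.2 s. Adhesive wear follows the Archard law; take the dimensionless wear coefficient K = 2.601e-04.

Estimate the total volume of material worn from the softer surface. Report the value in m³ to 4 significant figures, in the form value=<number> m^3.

Intermediate values are printed rounded, and each operation holds exact precision, and a lone final rounding, at 4 significant figures.
Convert: Distance L = v·t = 0.04351 m/s × 137.2 s = 5.970 m.
In SI base units: W = 291.9 N, H = 2.918e+09 Pa, K = 2.601e-04.
Archard relation: V = K·W·L/H = 2.601e-04 · 291.9 · 5.970 / 2.918e+09 = 1.553e-10 m³.

value=1.553e-10 m^3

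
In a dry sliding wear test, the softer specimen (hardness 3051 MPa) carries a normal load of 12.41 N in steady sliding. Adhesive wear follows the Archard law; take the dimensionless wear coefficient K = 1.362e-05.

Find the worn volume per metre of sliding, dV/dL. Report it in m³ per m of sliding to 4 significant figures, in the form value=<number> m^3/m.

Each operation keeps exact precision; printed values are rounded, and one final rounding to 4 significant digits.
Hardness H = 3051 MPa = 3.051e+09 Pa.
In SI base units: W = 12.41 N, H = 3.051e+09 Pa, K = 1.362e-05.
Wear rate dV/dL = K·W/H — distance-free: 1.362e-05 · 12.41 / 3.051e+09 = 5.540e-14 m³/m.

value=5.540e-14 m^3/m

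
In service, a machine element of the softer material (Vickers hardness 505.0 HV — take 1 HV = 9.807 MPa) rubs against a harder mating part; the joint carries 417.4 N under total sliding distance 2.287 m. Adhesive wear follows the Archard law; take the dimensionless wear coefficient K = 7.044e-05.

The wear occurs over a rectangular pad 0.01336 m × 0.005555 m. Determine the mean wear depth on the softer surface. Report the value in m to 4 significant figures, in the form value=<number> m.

value=1.829e-07 m

The computation runs at full float precision — the intermediates are printed rounded; a single final rounding: 4 significant digits.
Hardness H = 505.0 HV × 9.807 MPa/HV = 4953 MPa = 4.953e+09 Pa.
Contact area A = 0.01336 m × 0.005555 m = 7.421e-05 m².
As SI base values: W = 417.4 N, H = 4.953e+09 Pa, K = 7.044e-05.
Archard volume V = K·W·L/H = 7.044e-05 · 417.4 · 2.287 / 4.953e+09 = 1.358e-11 m³.
Wear depth h = V/A = 1.358e-11 / 7.421e-05 = 1.829e-07 m.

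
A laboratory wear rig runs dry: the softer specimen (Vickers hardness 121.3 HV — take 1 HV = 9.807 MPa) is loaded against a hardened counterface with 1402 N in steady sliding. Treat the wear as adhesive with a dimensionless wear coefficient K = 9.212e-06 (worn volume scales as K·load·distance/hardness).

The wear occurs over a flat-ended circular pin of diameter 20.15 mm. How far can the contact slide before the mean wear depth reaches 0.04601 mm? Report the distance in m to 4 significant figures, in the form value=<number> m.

Intermediates are shown rounded, and the algebra keeps exact precision, and a single final rounding, at 4 significant figures.
Convert: Hardness H = 121.3 HV × 9.807 MPa/HV = 1190 MPa = 1.190e+09 Pa.
Convert: Pin diameter d = 20.15 mm = 0.02015 m. Contact area A = π·d²/4 = π·(0.02015 m)²/4 = 3.189e-04 m².
Convert: Depth limit h_lim = 0.04601 mm = 4.601e-05 m.
As SI base values: W = 1402 N, H = 1.190e+09 Pa, K = 9.212e-06.
Volume at the limit: V_lim = h_lim·A = 4.601e-05 · 3.189e-04 = 1.467e-08 m³.
Sliding life L = V_lim·H/(K·W) = 1.467e-08 · 1.190e+09 / (9.212e-06 · 1402) = 1351 m.

value=1351 m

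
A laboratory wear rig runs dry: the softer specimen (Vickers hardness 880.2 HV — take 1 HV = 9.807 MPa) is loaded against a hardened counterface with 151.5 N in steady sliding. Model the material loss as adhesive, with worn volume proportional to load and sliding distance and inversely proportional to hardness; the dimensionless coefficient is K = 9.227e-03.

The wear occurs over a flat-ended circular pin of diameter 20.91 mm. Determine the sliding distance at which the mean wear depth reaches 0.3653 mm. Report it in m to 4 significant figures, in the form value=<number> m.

The algebra maintains full precision. Intermediates are printed rounded; one final rounding, at four significant digits.
Hardness H = 880.2 HV × 9.807 MPa/HV = 8632 MPa = 8.632e+09 Pa.
Pin diameter d = 20.91 mm = 0.02091 m. Contact area A = π·d²/4 = π·(0.02091 m)²/4 = 3.434e-04 m².
Depth limit h_lim = 0.3653 mm = 3.653e-04 m.
In SI base units: W = 151.5 N, H = 8.632e+09 Pa, K = 9.227e-03.
Wearable volume V_lim = h_lim·A = 3.653e-04 · 3.434e-04 = 1.254e-07 m³.
Thus life L = V_lim·H/(K·W) = 1.254e-07 · 8.632e+09 / (9.227e-03 · 151.5) = 774.6 m.

value=774.6 m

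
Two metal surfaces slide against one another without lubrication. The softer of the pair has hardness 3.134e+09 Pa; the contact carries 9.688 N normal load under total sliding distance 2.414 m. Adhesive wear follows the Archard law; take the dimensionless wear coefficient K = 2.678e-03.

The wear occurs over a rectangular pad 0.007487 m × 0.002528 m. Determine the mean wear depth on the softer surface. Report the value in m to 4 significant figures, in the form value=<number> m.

value=1.056e-06 m

Intermediate values are printed rounded; the algebra keeps full float precision. Rounded once at the end, at 4 significant figures.
Convert: Contact area A = 0.007487 m × 0.002528 m = 1.893e-05 m².
As SI base values: W = 9.688 N, H = 3.134e+09 Pa, K = 2.678e-03.
Wear volume V = K·W·L/H = 2.678e-03 · 9.688 · 2.414 / 3.134e+09 = 1.998e-11 m³.
Average depth h = V/A = 1.998e-11 / 1.893e-05 = 1.056e-06 m.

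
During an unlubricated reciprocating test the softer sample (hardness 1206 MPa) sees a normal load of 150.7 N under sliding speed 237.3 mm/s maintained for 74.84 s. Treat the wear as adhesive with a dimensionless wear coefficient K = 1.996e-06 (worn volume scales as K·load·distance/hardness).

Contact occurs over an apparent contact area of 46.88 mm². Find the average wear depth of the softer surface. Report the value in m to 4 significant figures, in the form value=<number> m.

All arithmetic runs at exact precision — the intermediates are printed rounded, and rounded once at the end, at four significant digits.
Sliding speed v = 237.3 mm/s = 0.2373 m/s. Sliding distance L = v·t = 0.2373 m/s × 74.84 s = 17.76 m.
Hardness H = 1206 MPa = 1.206e+09 Pa.
Contact area A = 46.88 mm² = 4.688e-05 m².
As SI base values: W = 150.7 N, H = 1.206e+09 Pa, K = 1.996e-06.
By Archard's law, V = K·W·L/H = 1.996e-06 · 150.7 · 17.76 / 1.206e+09 = 4.430e-12 m³.
Mean wear depth h = V/A = 4.430e-12 / 4.688e-05 = 9.449e-08 m.

value=9.449e-08 m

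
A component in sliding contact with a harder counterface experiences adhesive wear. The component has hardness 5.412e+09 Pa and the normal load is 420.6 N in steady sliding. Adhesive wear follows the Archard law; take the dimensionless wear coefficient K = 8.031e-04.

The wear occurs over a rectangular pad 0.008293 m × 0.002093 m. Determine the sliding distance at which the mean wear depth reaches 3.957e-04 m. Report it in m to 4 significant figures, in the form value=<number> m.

value=110.0 m

Every step runs at full float precision. The intermediates are printed rounded, and one last rounding, at four significant digits.
Convert: Contact area A = 0.008293 m × 0.002093 m = 1.736e-05 m².
In SI base units, W = 420.6 N, H = 5.412e+09 Pa, K = 8.031e-04.
Allowed volume V_lim = h_lim·A = 3.957e-04 · 1.736e-05 = 6.868e-09 m³.
Thus life L = V_lim·H/(K·W) = 6.868e-09 · 5.412e+09 / (8.031e-04 · 420.6) = 110.0 m.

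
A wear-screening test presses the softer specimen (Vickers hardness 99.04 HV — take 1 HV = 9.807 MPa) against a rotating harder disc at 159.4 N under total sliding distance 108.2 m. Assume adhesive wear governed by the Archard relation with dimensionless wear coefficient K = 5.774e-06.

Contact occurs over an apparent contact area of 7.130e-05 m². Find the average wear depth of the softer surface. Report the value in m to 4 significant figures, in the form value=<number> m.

Intermediate values are shown rounded, and each operation holds exact precision. Rounded just once, at four significant figures.
Hardness H = 99.04 HV × 9.807 MPa/HV = 971.3 MPa = 9.713e+08 Pa.
In SI base units, W = 159.4 N, H = 9.713e+08 Pa, K = 5.774e-06.
Wear volume V = K·W·L/H = 5.774e-06 · 159.4 · 108.2 / 9.713e+08 = 1.025e-10 m³.
Mean depth h = V/A = 1.025e-10 / 7.130e-05 = 1.438e-06 m.

value=1.438e-06 m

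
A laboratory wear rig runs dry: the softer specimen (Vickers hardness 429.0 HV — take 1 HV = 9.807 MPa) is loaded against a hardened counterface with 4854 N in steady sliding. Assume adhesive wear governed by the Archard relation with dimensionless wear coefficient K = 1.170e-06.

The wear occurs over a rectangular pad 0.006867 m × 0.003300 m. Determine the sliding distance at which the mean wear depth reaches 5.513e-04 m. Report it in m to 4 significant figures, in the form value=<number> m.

Every step runs at exact precision. Intermediates are displayed rounded, and rounded just once: four significant figures.
Convert: Hardness H = 429.0 HV × 9.807 MPa/HV = 4207 MPa = 4.207e+09 Pa.
Convert: Contact area A = 0.006867 m × 0.003300 m = 2.266e-05 m².
Restated in SI base units: W = 4854 N, H = 4.207e+09 Pa, K = 1.170e-06.
Wearable volume V_lim = h_lim·A = 5.513e-04 · 2.266e-05 = 1.249e-08 m³.
Inverting, life L = V_lim·H/(K·W) = 1.249e-08 · 4.207e+09 / (1.170e-06 · 4854) = 9255 m.

value=9255 m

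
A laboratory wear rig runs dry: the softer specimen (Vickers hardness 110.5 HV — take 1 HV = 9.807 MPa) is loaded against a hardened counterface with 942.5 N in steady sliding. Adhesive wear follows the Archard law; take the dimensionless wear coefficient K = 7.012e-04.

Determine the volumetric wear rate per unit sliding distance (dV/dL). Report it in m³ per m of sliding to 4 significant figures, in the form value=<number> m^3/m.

The intermediates appear rounded; all arithmetic holds full precision, and rounded once at the end, at 4 significant digits.
Convert: Hardness H = 110.5 HV × 9.807 MPa/HV = 1084 MPa = 1.084e+09 Pa.
As SI base values: W = 942.5 N, H = 1.084e+09 Pa, K = 7.012e-04.
Rate of wear dV/dL = K·W/H — distance-free: 7.012e-04 · 942.5 / 1.084e+09 = 6.099e-10 m³/m.

value=6.099e-10 m^3/m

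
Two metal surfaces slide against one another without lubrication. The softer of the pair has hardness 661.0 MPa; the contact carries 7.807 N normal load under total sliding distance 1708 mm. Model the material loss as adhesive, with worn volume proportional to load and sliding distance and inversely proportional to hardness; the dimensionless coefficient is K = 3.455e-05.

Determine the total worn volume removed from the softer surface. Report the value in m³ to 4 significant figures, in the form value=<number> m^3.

The algebra runs at full float precision, and displayed values are rounded; a lone final rounding, at 4 significant digits.
Convert: Path length L = 1708 mm = 1.708 m.
Convert: Hardness H = 661.0 MPa = 6.610e+08 Pa.
SI base units throughout: W = 7.807 N, H = 6.610e+08 Pa, K = 3.455e-05.
Worn volume V = K·W·L/H = 3.455e-05 · 7.807 · 1.708 / 6.610e+08 = 6.970e-13 m³.

value=6.970e-13 m^3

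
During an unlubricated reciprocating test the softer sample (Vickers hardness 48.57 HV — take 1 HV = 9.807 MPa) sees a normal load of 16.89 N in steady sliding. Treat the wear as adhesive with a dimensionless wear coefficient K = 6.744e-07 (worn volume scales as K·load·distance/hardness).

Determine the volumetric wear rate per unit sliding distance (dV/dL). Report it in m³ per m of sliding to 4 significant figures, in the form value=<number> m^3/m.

value=2.391e-14 m^3/m

Printed values are rounded. The algebra carries full float precision; rounded just once: four significant digits.
Convert: Hardness H = 48.57 HV × 9.807 MPa/HV = 476.3 MPa = 4.763e+08 Pa.
In SI base units: W = 16.89 N, H = 4.763e+08 Pa, K = 6.744e-07.
The wear rate dV/dL = K·W/H, per unit distance: 6.744e-07 · 16.89 / 4.763e+08 = 2.391e-14 m³/m.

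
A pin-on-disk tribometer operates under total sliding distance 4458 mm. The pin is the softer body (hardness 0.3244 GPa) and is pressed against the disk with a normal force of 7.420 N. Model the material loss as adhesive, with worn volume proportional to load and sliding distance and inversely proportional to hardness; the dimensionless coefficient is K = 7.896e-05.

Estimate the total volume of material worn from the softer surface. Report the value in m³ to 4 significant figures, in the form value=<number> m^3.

value=8.051e-12 m^3

Each operation runs at exact precision — intermediate values are shown rounded. Rounded once at the end, at four significant figures.
Sliding distance L = 4458 mm = 4.458 m.
Hardness H = 0.3244 GPa = 3.244e+08 Pa.
Collected in SI base units: W = 7.420 N, H = 3.244e+08 Pa, K = 7.896e-05.
Volume removed: V = K·W·L/H = 7.896e-05 · 7.420 · 4.458 / 3.244e+08 = 8.051e-12 m³.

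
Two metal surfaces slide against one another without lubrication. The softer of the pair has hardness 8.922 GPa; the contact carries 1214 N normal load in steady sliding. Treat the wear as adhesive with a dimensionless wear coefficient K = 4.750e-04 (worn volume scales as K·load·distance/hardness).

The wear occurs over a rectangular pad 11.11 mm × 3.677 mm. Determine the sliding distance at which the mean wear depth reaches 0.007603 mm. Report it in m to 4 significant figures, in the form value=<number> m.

The intermediates are displayed rounded, and all working math holds exact precision — a single final rounding: 4 significant digits.
Hardness H = 8.922 GPa = 8.922e+09 Pa.
Pad sides 11.11 mm × 3.677 mm = 0.01111 m × 0.003677 m. Contact area A = 0.01111 m × 0.003677 m = 4.085e-05 m².
Depth limit h_lim = 0.007603 mm = 7.603e-06 m.
Expressed in SI base units: W = 1214 N, H = 8.922e+09 Pa, K = 4.750e-04.
Limit volume V_lim = h_lim·A = 7.603e-06 · 4.085e-05 = 3.106e-10 m³.
Inverting, life L = V_lim·H/(K·W) = 3.106e-10 · 8.922e+09 / (4.750e-04 · 1214) = 4.806 m.

value=4.806 m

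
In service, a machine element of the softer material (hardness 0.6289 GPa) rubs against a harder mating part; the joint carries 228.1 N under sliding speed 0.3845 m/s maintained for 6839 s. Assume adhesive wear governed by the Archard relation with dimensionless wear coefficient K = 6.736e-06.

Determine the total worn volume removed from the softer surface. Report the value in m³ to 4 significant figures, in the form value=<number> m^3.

The intermediates appear rounded; each operation runs at full precision. Rounded once at the end to four significant digits.
Convert: Path length L = v·t = 0.3845 m/s × 6839 s = 2630 m.
Convert: Hardness H = 0.6289 GPa = 6.289e+08 Pa.
As SI base values: W = 228.1 N, H = 6.289e+08 Pa, K = 6.736e-06.
Archard volume V = K·W·L/H = 6.736e-06 · 228.1 · 2630 / 6.289e+08 = 6.424e-09 m³.

value=6.424e-09 m^3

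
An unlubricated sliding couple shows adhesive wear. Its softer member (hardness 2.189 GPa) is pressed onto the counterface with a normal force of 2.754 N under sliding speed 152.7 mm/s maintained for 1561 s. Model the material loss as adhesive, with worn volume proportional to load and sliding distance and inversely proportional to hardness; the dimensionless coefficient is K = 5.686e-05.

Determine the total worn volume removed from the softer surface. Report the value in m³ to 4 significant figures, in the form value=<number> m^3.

The algebra maintains full precision — intermediates are printed rounded. Rounded just once, at four significant figures.
Convert: Sliding speed v = 152.7 mm/s = 0.1527 m/s. Distance L = v·t = 0.1527 m/s × 1561 s = 238.4 m.
Convert: Hardness H = 2.189 GPa = 2.189e+09 Pa.
As SI base values: W = 2.754 N, H = 2.189e+09 Pa, K = 5.686e-05.
By Archard's law, V = K·W·L/H = 5.686e-05 · 2.754 · 238.4 / 2.189e+09 = 1.705e-11 m³.

value=1.705e-11 m^3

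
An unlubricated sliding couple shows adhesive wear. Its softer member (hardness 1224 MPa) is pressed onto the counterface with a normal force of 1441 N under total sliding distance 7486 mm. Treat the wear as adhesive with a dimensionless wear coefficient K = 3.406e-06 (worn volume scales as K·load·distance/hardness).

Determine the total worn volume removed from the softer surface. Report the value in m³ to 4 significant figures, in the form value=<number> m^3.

value=3.002e-11 m^3

Intermediate values are displayed rounded, and each operation runs at exact precision, and a single final rounding to four significant figures.
Distance L = 7486 mm = 7.486 m.
Hardness H = 1224 MPa = 1.224e+09 Pa.
Expressed in SI base units: W = 1441 N, H = 1.224e+09 Pa, K = 3.406e-06.
By Archard's law, V = K·W·L/H = 3.406e-06 · 1441 · 7.486 / 1.224e+09 = 3.002e-11 m³.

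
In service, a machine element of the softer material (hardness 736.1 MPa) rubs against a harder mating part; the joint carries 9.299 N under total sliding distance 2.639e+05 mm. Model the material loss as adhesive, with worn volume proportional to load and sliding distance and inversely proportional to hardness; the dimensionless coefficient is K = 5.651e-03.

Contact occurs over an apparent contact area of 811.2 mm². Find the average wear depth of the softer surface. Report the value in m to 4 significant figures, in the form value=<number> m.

value=2.322e-05 m

Every step maintains full precision — the intermediates are displayed rounded; a single final rounding to 4 significant digits.
Convert: Sliding distance L = 2.639e+05 mm = 263.9 m.
Convert: Hardness H = 736.1 MPa = 7.361e+08 Pa.
Convert: Contact area A = 811.2 mm² = 8.112e-04 m².
As SI base values: W = 9.299 N, H = 7.361e+08 Pa, K = 5.651e-03.
Wear volume V = K·W·L/H = 5.651e-03 · 9.299 · 263.9 / 7.361e+08 = 1.884e-08 m³.
Mean depth h = V/A = 1.884e-08 / 8.112e-04 = 2.322e-05 m.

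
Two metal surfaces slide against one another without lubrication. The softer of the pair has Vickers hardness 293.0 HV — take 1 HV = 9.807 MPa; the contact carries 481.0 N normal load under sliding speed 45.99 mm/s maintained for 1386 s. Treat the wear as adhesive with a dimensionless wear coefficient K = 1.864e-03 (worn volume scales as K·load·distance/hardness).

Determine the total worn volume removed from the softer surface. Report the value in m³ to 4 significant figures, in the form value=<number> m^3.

Every step runs at full float precision; intermediate values are printed rounded, and one final rounding to 4 significant figures.
Convert: Sliding speed v = 45.99 mm/s = 0.04599 m/s. The distance L = v·t = 0.04599 m/s × 1386 s = 63.74 m.
Convert: Hardness H = 293.0 HV × 9.807 MPa/HV = 2873 MPa = 2.873e+09 Pa.
Expressed in SI base units: W = 481.0 N, H = 2.873e+09 Pa, K = 1.864e-03.
Wear volume V = K·W·L/H = 1.864e-03 · 481.0 · 63.74 / 2.873e+09 = 1.989e-08 m³.

value=1.989e-08 m^3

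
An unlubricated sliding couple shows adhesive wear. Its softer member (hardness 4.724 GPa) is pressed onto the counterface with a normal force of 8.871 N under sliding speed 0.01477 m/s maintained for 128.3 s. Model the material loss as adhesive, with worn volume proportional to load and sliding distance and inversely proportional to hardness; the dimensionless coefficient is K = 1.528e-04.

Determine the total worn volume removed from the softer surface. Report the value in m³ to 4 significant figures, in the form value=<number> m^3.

value=5.437e-13 m^3

Intermediate values are printed rounded; all arithmetic maintains exact precision. Rounded once at the end: four significant figures.
Convert: The distance L = v·t = 0.01477 m/s × 128.3 s = 1.895 m.
Convert: Hardness H = 4.724 GPa = 4.724e+09 Pa.
Restated in SI base units: W = 8.871 N, H = 4.724e+09 Pa, K = 1.528e-04.
Worn volume V = K·W·L/H = 1.528e-04 · 8.871 · 1.895 / 4.724e+09 = 5.437e-13 m³.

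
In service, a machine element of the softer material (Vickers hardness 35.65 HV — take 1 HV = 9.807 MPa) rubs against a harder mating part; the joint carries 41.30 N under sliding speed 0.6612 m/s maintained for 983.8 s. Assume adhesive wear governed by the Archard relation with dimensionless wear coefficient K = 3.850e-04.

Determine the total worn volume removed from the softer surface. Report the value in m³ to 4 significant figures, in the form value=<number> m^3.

value=2.958e-08 m^3

Displayed values are rounded. The computation holds exact precision, and a lone final rounding: four significant figures.
Path length L = v·t = 0.6612 m/s × 983.8 s = 650.5 m.
Hardness H = 35.65 HV × 9.807 MPa/HV = 349.6 MPa = 3.496e+08 Pa.
Expressed in SI base units: W = 41.30 N, H = 3.496e+08 Pa, K = 3.850e-04.
Worn volume V = K·W·L/H = 3.850e-04 · 41.30 · 650.5 / 3.496e+08 = 2.958e-08 m³.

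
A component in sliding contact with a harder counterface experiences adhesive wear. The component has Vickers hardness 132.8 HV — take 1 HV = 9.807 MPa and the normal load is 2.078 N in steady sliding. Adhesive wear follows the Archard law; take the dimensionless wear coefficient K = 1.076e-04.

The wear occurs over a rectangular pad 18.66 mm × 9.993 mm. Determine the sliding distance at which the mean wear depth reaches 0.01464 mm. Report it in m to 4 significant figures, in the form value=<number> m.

Shown intermediates are rounded; the algebra maintains full float precision; one last rounding, at 4 significant figures.
Convert: Hardness H = 132.8 HV × 9.807 MPa/HV = 1302 MPa = 1.302e+09 Pa.
Convert: Pad sides 18.66 mm × 9.993 mm = 0.01866 m × 0.009993 m. Contact area A = 0.01866 m × 0.009993 m = 1.865e-04 m².
Convert: Depth limit h_lim = 0.01464 mm = 1.464e-05 m.
Expressed in SI base units: W = 2.078 N, H = 1.302e+09 Pa, K = 1.076e-04.
Limit volume V_lim = h_lim·A = 1.464e-05 · 1.865e-04 = 2.730e-09 m³.
So the life L = V_lim·H/(K·W) = 2.730e-09 · 1.302e+09 / (1.076e-04 · 2.078) = 1.590e+04 m.

value=1.590e+04 m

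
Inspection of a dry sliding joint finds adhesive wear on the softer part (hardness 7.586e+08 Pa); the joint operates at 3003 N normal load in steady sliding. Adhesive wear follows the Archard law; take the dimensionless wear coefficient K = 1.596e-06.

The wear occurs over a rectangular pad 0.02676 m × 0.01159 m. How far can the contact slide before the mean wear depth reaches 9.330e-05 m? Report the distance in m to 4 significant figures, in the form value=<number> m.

Intermediates appear rounded — all working math holds full float precision — one last rounding to 4 significant figures.
Contact area A = 0.02676 m × 0.01159 m = 3.101e-04 m².
In SI base units: W = 3003 N, H = 7.586e+08 Pa, K = 1.596e-06.
Allowed volume V_lim = h_lim·A = 9.330e-05 · 3.101e-04 = 2.894e-08 m³.
Thus life L = V_lim·H/(K·W) = 2.894e-08 · 7.586e+08 / (1.596e-06 · 3003) = 4580 m.

value=4580 m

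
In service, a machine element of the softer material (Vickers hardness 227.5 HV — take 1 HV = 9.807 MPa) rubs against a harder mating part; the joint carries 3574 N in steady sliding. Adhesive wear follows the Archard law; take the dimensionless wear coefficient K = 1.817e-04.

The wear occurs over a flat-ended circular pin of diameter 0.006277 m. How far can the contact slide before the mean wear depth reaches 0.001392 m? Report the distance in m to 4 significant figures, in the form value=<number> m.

value=148.0 m

Intermediates appear rounded — the computation carries full float precision, and rounded just once to four significant digits.
Convert: Hardness H = 227.5 HV × 9.807 MPa/HV = 2231 MPa = 2.231e+09 Pa.
Convert: Contact area A = π·d²/4 = π·(0.006277 m)²/4 = 3.095e-05 m².
SI base units throughout: W = 3574 N, H = 2.231e+09 Pa, K = 1.817e-04.
Permissible volume V_lim = h_lim·A = 0.001392 · 3.095e-05 = 4.308e-08 m³.
Thus life L = V_lim·H/(K·W) = 4.308e-08 · 2.231e+09 / (1.817e-04 · 3574) = 148.0 m.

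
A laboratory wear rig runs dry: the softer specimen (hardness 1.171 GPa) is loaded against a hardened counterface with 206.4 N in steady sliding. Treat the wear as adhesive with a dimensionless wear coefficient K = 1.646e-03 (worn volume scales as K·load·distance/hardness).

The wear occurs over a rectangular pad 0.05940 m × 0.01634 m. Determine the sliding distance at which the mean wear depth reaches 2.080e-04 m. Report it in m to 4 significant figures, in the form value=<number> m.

value=695.9 m

Intermediates appear rounded, and the computation carries full precision, and a lone final rounding to 4 significant digits.
Convert: Hardness H = 1.171 GPa = 1.171e+09 Pa.
Convert: Contact area A = 0.05940 m × 0.01634 m = 9.706e-04 m².
Collected in SI base units: W = 206.4 N, H = 1.171e+09 Pa, K = 1.646e-03.
Wearable volume V_lim = h_lim·A = 2.080e-04 · 9.706e-04 = 2.019e-07 m³.
Life L = V_lim·H/(K·W) = 2.019e-07 · 1.171e+09 / (1.646e-03 · 206.4) = 695.9 m.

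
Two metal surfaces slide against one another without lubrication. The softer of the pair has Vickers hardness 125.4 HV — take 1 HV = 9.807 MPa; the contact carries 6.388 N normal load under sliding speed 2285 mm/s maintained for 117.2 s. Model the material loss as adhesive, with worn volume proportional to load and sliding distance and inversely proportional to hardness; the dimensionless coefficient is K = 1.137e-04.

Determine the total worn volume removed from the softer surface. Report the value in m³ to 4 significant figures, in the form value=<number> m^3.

value=1.582e-10 m^3

Displayed values are rounded; each operation holds exact precision; rounded once at the end, at four significant digits.
Convert: Sliding speed v = 2285 mm/s = 2.285 m/s. Sliding distance L = v·t = 2.285 m/s × 117.2 s = 267.8 m.
Convert: Hardness H = 125.4 HV × 9.807 MPa/HV = 1230 MPa = 1.230e+09 Pa.
In SI base units: W = 6.388 N, H = 1.230e+09 Pa, K = 1.137e-04.
Volume removed: V = K·W·L/H = 1.137e-04 · 6.388 · 267.8 / 1.230e+09 = 1.582e-10 m³.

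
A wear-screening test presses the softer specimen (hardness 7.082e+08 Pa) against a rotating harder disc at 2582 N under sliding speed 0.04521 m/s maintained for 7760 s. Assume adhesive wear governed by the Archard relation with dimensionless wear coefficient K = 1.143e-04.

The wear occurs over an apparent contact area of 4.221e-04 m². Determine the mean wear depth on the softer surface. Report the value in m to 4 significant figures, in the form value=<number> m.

value=3.464e-04 m

Each operation maintains full precision; displayed values are rounded, and rounded just once: 4 significant figures.
Convert: Total distance L = v·t = 0.04521 m/s × 7760 s = 350.8 m.
In SI base units: W = 2582 N, H = 7.082e+08 Pa, K = 1.143e-04.
Volume removed: V = K·W·L/H = 1.143e-04 · 2582 · 350.8 / 7.082e+08 = 1.462e-07 m³.
Depth of wear h = V/A = 1.462e-07 / 4.221e-04 = 3.464e-04 m.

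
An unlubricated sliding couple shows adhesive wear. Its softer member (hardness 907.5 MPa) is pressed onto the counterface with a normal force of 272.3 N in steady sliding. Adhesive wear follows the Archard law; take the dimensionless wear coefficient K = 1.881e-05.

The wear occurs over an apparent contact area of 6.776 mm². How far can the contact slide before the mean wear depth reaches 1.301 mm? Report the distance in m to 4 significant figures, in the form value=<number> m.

Intermediates are displayed rounded; all working math keeps full precision; one final rounding: 4 significant digits.
Convert: Hardness H = 907.5 MPa = 9.075e+08 Pa.
Convert: Contact area A = 6.776 mm² = 6.776e-06 m².
Convert: Depth limit h_lim = 1.301 mm = 0.001301 m.
Collected in SI base units: W = 272.3 N, H = 9.075e+08 Pa, K = 1.881e-05.
At the depth limit, V_lim = h_lim·A = 0.001301 · 6.776e-06 = 8.816e-09 m³.
Life L = V_lim·H/(K·W) = 8.816e-09 · 9.075e+08 / (1.881e-05 · 272.3) = 1562 m.

value=1562 m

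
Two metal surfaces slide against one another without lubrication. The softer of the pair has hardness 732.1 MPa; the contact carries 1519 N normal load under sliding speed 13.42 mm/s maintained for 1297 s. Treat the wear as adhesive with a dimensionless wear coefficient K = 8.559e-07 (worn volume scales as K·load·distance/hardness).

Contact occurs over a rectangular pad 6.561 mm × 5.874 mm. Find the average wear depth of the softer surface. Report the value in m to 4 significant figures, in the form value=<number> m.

value=8.020e-07 m

Intermediate values are shown rounded. All working math holds full float precision; rounded once at the end, at four significant digits.
Sliding speed v = 13.42 mm/s = 0.01342 m/s. Distance covered L = v·t = 0.01342 m/s × 1297 s = 17.41 m.
Hardness H = 732.1 MPa = 7.321e+08 Pa.
Pad sides 6.561 mm × 5.874 mm = 0.006561 m × 0.005874 m. Contact area A = 0.006561 m × 0.005874 m = 3.854e-05 m².
As SI base values: W = 1519 N, H = 7.321e+08 Pa, K = 8.559e-07.
Worn volume V = K·W·L/H = 8.559e-07 · 1519 · 17.41 / 7.321e+08 = 3.091e-11 m³.
Wear depth h = V/A = 3.091e-11 / 3.854e-05 = 8.020e-07 m.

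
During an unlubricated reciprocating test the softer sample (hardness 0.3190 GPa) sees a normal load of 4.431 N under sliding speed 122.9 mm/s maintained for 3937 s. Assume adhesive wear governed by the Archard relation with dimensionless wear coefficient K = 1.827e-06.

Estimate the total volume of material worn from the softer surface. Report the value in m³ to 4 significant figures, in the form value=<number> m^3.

value=1.228e-11 m^3

All working math maintains full precision; the intermediates are shown rounded, and a lone final rounding, at four significant figures.
Sliding speed v = 122.9 mm/s = 0.1229 m/s. Sliding distance L = v·t = 0.1229 m/s × 3937 s = 483.9 m.
Hardness H = 0.3190 GPa = 3.190e+08 Pa.
SI base units throughout: W = 4.431 N, H = 3.190e+08 Pa, K = 1.827e-06.
The Archard volume V = K·W·L/H = 1.827e-06 · 4.431 · 483.9 / 3.190e+08 = 1.228e-11 m³.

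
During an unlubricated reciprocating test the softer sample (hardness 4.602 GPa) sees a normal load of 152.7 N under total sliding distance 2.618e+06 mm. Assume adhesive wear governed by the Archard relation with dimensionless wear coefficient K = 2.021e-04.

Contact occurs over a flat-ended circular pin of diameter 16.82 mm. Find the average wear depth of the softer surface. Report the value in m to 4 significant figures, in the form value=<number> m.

value=7.901e-05 m

Displayed values are rounded. All working math holds full precision. Rounded just once to 4 significant figures.
Convert: Total distance L = 2.618e+06 mm = 2618 m.
Convert: Hardness H = 4.602 GPa = 4.602e+09 Pa.
Convert: Pin diameter d = 16.82 mm = 0.01682 m. Contact area A = π·d²/4 = π·(0.01682 m)²/4 = 2.222e-04 m².
Collected in SI base units: W = 152.7 N, H = 4.602e+09 Pa, K = 2.021e-04.
Apply Archard: V = K·W·L/H = 2.021e-04 · 152.7 · 2618 / 4.602e+09 = 1.756e-08 m³.
Depth h = V/A = 1.756e-08 / 2.222e-04 = 7.901e-05 m.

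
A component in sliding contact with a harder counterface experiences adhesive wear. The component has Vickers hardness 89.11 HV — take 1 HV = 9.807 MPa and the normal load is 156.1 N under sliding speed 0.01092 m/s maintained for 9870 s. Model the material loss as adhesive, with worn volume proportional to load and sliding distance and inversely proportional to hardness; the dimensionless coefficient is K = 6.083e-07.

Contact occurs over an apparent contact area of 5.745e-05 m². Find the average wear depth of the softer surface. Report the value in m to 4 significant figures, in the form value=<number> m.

value=2.038e-07 m

All arithmetic carries full float precision. Intermediate values are printed rounded; rounded just once to four significant figures.
Convert: Distance L = v·t = 0.01092 m/s × 9870 s = 107.8 m.
Convert: Hardness H = 89.11 HV × 9.807 MPa/HV = 873.9 MPa = 8.739e+08 Pa.
Expressed in SI base units: W = 156.1 N, H = 8.739e+08 Pa, K = 6.083e-07.
Apply Archard: V = K·W·L/H = 6.083e-07 · 156.1 · 107.8 / 8.739e+08 = 1.171e-11 m³.
Mean wear depth h = V/A = 1.171e-11 / 5.745e-05 = 2.038e-07 m.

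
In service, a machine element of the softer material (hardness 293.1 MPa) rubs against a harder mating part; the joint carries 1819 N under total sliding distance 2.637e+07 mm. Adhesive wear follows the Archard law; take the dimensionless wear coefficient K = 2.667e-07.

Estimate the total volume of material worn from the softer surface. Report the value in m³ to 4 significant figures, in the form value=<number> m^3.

value=4.365e-08 m^3

All arithmetic maintains full float precision, and the intermediates appear rounded, and a single final rounding: four significant digits.
Distance covered L = 2.637e+07 mm = 2.637e+04 m.
Hardness H = 293.1 MPa = 2.931e+08 Pa.
Expressed in SI base units: W = 1819 N, H = 2.931e+08 Pa, K = 2.667e-07.
Volume removed: V = K·W·L/H = 2.667e-07 · 1819 · 2.637e+04 / 2.931e+08 = 4.365e-08 m³.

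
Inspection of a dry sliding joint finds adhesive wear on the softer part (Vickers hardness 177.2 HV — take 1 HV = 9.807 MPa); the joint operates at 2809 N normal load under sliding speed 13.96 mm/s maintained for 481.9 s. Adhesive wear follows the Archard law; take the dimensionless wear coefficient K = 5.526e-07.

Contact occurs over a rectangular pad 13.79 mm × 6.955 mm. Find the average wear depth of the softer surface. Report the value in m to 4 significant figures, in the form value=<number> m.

All working math runs at full float precision. The intermediates appear rounded. Rounded just once: 4 significant figures.
Sliding speed v = 13.96 mm/s = 0.01396 m/s. Distance covered L = v·t = 0.01396 m/s × 481.9 s = 6.727 m.
Hardness H = 177.2 HV × 9.807 MPa/HV = 1738 MPa = 1.738e+09 Pa.
Pad sides 13.79 mm × 6.955 mm = 0.01379 m × 0.006955 m. Contact area A = 0.01379 m × 0.006955 m = 9.591e-05 m².
In SI base units: W = 2809 N, H = 1.738e+09 Pa, K = 5.526e-07.
Apply Archard: V = K·W·L/H = 5.526e-07 · 2809 · 6.727 / 1.738e+09 = 6.009e-12 m³.
Mean depth h = V/A = 6.009e-12 / 9.591e-05 = 6.265e-08 m.

value=6.265e-08 m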